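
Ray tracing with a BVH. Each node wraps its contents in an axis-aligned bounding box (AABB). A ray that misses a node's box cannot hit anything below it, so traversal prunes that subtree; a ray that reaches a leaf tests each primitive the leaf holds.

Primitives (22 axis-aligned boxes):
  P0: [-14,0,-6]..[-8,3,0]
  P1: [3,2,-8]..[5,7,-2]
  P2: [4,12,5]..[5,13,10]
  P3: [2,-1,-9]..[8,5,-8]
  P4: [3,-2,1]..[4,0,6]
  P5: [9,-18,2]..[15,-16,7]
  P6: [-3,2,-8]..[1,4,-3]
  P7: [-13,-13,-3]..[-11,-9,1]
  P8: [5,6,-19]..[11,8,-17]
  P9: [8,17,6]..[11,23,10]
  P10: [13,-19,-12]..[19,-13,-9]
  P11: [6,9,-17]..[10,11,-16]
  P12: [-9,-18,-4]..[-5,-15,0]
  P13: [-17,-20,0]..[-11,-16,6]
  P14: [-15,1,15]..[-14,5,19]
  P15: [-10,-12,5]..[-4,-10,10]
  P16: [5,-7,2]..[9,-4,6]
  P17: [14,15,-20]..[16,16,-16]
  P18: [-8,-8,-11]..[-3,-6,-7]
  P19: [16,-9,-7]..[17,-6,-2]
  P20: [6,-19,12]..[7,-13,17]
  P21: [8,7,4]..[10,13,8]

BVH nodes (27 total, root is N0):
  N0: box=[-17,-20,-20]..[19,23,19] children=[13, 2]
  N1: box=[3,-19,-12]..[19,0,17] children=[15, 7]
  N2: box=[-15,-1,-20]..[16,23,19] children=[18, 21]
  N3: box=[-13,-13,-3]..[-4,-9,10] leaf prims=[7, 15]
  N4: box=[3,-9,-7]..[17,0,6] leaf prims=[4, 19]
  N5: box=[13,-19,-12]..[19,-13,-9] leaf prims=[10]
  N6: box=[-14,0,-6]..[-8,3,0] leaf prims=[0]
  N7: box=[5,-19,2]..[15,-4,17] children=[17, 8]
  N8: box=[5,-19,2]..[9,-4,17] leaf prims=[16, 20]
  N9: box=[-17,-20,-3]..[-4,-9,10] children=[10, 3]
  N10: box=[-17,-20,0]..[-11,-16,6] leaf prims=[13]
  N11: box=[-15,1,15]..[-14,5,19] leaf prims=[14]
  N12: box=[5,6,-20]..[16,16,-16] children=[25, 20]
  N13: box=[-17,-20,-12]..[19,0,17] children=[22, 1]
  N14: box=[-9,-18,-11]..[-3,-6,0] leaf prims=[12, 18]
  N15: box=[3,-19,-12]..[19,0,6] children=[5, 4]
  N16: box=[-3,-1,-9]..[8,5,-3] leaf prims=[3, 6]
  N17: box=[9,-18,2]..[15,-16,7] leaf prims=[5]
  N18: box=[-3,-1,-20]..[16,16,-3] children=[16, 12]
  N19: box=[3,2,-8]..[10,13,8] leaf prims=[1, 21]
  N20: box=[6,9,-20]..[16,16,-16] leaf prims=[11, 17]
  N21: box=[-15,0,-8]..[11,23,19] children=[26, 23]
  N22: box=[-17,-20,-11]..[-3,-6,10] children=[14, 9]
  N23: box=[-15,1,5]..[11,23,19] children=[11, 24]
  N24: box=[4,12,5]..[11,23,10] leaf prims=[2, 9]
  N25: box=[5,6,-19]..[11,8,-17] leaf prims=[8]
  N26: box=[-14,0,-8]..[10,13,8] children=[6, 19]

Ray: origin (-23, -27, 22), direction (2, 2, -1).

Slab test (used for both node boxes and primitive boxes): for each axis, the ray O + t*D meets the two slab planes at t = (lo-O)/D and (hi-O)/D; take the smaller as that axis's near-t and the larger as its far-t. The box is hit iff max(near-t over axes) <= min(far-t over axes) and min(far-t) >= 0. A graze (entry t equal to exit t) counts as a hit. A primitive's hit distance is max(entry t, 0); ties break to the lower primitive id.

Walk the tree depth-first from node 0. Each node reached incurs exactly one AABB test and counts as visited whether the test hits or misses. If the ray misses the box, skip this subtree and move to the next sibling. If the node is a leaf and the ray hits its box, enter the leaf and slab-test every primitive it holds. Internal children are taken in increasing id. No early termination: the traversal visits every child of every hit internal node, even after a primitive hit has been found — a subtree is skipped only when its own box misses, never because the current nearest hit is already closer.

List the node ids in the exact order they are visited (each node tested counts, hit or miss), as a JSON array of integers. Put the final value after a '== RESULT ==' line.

Walk:
N0 x:[3,21] y:[7/2,25] z:[3,42] -> hit [7/2,21], descend [2, 13]
  N2 x:[4,39/2] y:[13,25] z:[3,42] -> hit [13,39/2], descend [18, 21]
    N18 x:[10,39/2] y:[13,43/2] z:[25,42] -> miss, prune
    N21 x:[4,17] y:[27/2,25] z:[3,30] -> hit [27/2,17], descend [23, 26]
      N23 x:[4,17] y:[14,25] z:[3,17] -> hit [14,17], descend [11, 24]
        N11 x:[4,9/2] y:[14,16] z:[3,7] -> miss, prune
        N24 x:[27/2,17] y:[39/2,25] z:[12,17] -> miss, prune
      N26 x:[9/2,33/2] y:[27/2,20] z:[14,30] -> hit [14,33/2], descend [6, 19]
        N6 x:[9/2,15/2] y:[27/2,15] z:[22,28] -> miss, prune
        N19 x:[13,33/2] y:[29/2,20] z:[14,30] -> hit [29/2,33/2] leaf, test {P1(miss), P21(miss)}
  N13 x:[3,21] y:[7/2,27/2] z:[5,34] -> hit [5,27/2], descend [1, 22]
    N1 x:[13,21] y:[4,27/2] z:[5,34] -> hit [13,27/2], descend [7, 15]
      N7 x:[14,19] y:[4,23/2] z:[5,20] -> miss, prune
      N15 x:[13,21] y:[4,27/2] z:[16,34] -> miss, prune
    N22 x:[3,10] y:[7/2,21/2] z:[12,33] -> miss, prune

15 AABB tests over nodes [0, 2, 18, 21, 23, 11, 24, 26, 6, 19, 13, 1, 7, 15, 22]; 1 leaf entered; closest miss.

== RESULT ==
[0, 2, 18, 21, 23, 11, 24, 26, 6, 19, 13, 1, 7, 15, 22]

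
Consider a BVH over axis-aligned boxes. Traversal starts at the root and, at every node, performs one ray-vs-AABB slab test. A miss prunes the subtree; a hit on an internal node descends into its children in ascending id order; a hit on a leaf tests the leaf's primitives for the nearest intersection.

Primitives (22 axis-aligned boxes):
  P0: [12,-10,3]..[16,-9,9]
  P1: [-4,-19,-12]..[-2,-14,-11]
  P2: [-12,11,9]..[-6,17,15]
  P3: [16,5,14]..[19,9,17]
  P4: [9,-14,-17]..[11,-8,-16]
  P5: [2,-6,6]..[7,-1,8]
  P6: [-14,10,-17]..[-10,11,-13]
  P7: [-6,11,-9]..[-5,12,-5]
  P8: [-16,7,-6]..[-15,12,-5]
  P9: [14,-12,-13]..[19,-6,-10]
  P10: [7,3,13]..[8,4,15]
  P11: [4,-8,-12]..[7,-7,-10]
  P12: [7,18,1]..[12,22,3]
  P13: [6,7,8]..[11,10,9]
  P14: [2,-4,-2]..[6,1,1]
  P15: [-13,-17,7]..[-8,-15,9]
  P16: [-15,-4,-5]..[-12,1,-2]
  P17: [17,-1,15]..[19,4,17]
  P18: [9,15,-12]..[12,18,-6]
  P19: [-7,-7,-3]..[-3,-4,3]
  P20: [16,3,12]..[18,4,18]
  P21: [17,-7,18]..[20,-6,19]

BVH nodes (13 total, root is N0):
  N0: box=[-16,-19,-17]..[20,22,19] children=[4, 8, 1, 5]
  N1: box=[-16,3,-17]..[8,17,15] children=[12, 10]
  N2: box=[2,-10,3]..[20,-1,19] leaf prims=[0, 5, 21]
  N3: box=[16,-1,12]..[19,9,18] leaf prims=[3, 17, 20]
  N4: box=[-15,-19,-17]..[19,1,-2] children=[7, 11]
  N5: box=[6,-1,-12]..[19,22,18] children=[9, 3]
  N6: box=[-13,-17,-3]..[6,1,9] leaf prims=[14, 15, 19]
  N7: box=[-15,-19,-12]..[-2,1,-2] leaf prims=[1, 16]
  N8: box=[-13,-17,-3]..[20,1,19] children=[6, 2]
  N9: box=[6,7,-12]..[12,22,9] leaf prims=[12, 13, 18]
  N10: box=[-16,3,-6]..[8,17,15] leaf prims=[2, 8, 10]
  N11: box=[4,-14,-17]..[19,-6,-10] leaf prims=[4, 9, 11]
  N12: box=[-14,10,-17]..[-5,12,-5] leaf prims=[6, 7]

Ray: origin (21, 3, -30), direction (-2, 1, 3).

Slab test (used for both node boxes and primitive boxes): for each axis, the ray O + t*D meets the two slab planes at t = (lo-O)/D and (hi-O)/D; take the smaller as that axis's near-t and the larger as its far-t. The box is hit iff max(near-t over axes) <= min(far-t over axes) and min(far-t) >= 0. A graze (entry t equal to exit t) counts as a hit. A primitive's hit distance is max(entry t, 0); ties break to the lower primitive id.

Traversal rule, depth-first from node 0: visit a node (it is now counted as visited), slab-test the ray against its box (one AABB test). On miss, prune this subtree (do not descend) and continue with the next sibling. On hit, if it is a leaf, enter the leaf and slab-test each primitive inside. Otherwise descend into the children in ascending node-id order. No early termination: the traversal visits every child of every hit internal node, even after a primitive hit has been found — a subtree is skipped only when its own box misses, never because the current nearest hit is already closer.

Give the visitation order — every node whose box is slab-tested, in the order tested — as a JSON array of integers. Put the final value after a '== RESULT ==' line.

Traverse from the root:
N0 x:[1/2,37/2] y:[-22,19] z:[13/3,49/3] -> hit [13/3,49/3], descend [1, 4, 5, 8]
  N1 x:[13/2,37/2] y:[0,14] z:[13/3,15] -> hit [13/2,14], descend [10, 12]
    N10 x:[13/2,37/2] y:[0,14] z:[8,15] -> hit [8,14] leaf, test {P2@t=27/2, P8(miss), P10(miss)}
    N12 x:[13,35/2] y:[7,9] z:[13/3,25/3] -> miss, prune
  N4 x:[1,18] y:[-22,-2] z:[13/3,28/3] -> miss, prune
  N5 x:[1,15/2] y:[-4,19] z:[6,16] -> hit [6,15/2], descend [3, 9]
    N3 x:[1,5/2] y:[-4,6] z:[14,16] -> miss, prune
    N9 x:[9/2,15/2] y:[4,19] z:[6,13] -> hit [6,15/2] leaf, test {P12(miss), P13(miss), P18(miss)}
  N8 x:[1/2,17] y:[-20,-2] z:[9,49/3] -> miss, prune

order=[0, 1, 10, 12, 4, 5, 3, 9, 8]  |boxes|=9  |leaves|=2  hit=P2

== RESULT ==
[0, 1, 10, 12, 4, 5, 3, 9, 8]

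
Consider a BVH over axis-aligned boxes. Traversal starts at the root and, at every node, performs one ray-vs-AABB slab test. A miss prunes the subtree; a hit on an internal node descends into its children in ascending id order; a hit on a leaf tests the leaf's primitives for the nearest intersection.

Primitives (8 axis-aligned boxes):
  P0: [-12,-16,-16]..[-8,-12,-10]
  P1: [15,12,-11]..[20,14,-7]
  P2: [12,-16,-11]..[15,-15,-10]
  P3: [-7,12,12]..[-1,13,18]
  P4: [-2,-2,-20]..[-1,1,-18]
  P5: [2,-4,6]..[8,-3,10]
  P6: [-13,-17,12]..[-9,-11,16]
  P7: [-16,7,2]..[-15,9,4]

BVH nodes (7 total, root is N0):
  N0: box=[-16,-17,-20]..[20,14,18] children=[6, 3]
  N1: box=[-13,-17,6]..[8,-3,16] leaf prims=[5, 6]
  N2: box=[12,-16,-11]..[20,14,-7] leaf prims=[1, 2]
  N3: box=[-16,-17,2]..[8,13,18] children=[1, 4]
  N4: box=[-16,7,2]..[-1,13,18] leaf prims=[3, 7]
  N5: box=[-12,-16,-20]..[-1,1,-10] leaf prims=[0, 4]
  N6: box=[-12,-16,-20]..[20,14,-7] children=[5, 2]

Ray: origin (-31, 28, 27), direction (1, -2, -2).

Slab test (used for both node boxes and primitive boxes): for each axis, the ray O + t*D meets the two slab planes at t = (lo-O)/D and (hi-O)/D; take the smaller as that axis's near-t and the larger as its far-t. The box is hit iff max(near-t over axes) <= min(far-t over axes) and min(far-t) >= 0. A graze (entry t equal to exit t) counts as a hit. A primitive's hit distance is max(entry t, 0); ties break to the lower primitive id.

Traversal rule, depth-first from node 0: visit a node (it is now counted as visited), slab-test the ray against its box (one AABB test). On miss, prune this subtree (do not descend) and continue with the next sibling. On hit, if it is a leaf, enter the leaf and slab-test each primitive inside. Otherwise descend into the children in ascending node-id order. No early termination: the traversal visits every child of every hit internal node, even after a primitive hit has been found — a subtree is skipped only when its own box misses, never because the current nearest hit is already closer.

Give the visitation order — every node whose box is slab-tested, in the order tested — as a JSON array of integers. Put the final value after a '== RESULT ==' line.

Traverse from the root:
N0 x:[15,51] y:[7,45/2] z:[9/2,47/2] -> hit [15,45/2], descend [3, 6]
  N3 x:[15,39] y:[15/2,45/2] z:[9/2,25/2] -> miss, prune
  N6 x:[19,51] y:[7,22] z:[17,47/2] -> hit [19,22], descend [2, 5]
    N2 x:[43,51] y:[7,22] z:[17,19] -> miss, prune
    N5 x:[19,30] y:[27/2,22] z:[37/2,47/2] -> hit [19,22] leaf, test {P0@t=20, P4(miss)}

order=[0, 3, 6, 2, 5]  |boxes|=5  |leaves|=1  hit=P0

== RESULT ==
[0, 3, 6, 2, 5]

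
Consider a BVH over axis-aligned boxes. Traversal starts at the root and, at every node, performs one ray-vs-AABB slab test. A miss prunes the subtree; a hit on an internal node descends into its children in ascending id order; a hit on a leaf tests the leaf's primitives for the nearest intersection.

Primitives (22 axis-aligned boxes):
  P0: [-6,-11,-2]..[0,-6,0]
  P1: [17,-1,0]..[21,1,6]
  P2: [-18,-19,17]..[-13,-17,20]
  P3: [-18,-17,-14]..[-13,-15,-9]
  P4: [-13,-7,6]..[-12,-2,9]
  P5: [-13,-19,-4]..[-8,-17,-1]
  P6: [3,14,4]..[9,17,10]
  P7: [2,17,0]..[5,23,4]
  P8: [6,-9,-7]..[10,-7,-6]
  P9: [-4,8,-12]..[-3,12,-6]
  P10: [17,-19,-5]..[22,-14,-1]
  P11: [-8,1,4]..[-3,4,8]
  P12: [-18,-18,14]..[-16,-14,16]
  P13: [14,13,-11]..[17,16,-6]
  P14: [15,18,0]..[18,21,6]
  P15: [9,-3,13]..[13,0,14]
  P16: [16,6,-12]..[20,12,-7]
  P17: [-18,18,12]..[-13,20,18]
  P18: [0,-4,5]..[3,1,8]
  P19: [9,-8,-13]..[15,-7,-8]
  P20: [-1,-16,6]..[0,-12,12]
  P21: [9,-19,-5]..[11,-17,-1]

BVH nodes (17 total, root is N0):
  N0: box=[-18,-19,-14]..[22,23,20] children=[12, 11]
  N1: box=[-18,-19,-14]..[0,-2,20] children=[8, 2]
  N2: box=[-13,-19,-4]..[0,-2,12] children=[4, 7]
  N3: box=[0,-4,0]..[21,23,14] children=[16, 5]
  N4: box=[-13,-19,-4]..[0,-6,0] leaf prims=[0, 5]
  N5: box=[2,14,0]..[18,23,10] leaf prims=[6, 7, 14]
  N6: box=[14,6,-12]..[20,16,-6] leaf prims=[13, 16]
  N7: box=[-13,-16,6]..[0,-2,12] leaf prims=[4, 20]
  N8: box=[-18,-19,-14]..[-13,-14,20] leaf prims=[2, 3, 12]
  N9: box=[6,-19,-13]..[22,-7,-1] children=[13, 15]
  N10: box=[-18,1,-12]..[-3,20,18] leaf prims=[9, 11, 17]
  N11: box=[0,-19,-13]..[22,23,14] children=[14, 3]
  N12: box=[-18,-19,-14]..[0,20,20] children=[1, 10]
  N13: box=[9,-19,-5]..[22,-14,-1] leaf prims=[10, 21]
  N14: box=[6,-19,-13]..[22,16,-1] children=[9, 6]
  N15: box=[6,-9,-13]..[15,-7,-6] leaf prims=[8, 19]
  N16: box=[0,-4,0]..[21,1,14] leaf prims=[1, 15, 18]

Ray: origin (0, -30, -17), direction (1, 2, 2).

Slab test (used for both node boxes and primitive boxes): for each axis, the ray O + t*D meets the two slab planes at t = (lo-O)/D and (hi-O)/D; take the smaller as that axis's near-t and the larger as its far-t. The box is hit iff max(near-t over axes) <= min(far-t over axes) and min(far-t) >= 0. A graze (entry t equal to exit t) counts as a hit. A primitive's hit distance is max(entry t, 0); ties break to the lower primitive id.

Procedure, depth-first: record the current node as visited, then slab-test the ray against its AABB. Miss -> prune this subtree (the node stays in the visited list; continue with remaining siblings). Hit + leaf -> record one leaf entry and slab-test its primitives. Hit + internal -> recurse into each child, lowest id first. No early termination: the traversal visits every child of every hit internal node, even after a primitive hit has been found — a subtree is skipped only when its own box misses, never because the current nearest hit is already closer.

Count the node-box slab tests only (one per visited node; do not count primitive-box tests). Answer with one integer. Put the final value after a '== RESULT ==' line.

Trace the traversal:
N0 x:[-18,22] y:[11/2,53/2] z:[3/2,37/2] -> hit [11/2,37/2], descend [11, 12]
  N11 x:[0,22] y:[11/2,53/2] z:[2,31/2] -> hit [11/2,31/2], descend [3, 14]
    N3 x:[0,21] y:[13,53/2] z:[17/2,31/2] -> hit [13,31/2], descend [5, 16]
      N5 x:[2,18] y:[22,53/2] z:[17/2,27/2] -> miss, prune
      N16 x:[0,21] y:[13,31/2] z:[17/2,31/2] -> hit [13,31/2] leaf, test {P1(miss), P15(miss), P18(miss)}
    N14 x:[6,22] y:[11/2,23] z:[2,8] -> hit [6,8], descend [6, 9]
      N6 x:[14,20] y:[18,23] z:[5/2,11/2] -> miss, prune
      N9 x:[6,22] y:[11/2,23/2] z:[2,8] -> hit [6,8], descend [13, 15]
        N13 x:[9,22] y:[11/2,8] z:[6,8] -> miss, prune
        N15 x:[6,15] y:[21/2,23/2] z:[2,11/2] -> miss, prune
  N12 x:[-18,0] y:[11/2,25] z:[3/2,37/2] -> miss, prune

order=[0, 11, 3, 5, 16, 14, 6, 9, 13, 15, 12]  |boxes|=11  |leaves|=1  hit=miss

== RESULT ==
11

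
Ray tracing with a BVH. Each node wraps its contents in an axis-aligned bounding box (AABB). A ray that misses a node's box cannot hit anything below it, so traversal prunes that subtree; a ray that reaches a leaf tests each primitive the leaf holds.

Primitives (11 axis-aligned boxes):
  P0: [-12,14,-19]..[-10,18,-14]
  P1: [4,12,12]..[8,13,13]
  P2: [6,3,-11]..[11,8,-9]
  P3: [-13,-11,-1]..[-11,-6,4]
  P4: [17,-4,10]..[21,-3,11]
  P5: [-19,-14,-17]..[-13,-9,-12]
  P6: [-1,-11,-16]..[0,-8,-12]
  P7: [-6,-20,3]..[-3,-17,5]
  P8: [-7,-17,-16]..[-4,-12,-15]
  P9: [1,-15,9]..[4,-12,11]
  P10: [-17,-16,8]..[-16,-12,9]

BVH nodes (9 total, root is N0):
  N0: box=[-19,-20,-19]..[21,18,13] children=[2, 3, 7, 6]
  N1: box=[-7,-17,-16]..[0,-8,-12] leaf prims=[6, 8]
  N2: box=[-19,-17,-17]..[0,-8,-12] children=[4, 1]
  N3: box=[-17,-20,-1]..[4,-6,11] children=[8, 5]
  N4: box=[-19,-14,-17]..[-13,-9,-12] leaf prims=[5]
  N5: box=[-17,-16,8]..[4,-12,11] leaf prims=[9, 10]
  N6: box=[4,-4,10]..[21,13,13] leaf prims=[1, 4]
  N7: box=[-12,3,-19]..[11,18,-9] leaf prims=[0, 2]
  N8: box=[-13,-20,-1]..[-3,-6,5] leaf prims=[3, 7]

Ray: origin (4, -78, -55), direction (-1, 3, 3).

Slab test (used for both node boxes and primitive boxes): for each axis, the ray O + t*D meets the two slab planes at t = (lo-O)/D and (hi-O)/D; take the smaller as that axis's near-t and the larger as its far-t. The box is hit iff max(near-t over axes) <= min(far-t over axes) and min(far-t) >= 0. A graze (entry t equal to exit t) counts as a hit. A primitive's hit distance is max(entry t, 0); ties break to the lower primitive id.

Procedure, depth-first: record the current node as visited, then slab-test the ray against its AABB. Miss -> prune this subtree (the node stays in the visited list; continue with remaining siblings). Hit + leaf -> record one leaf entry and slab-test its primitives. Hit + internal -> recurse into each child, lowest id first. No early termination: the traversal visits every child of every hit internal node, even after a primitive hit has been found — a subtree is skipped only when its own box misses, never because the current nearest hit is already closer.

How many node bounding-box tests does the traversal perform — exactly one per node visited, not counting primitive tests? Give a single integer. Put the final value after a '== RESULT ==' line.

Walk:
N0 x:[-17,23] y:[58/3,32] z:[12,68/3] -> hit [58/3,68/3], descend [2, 3, 6, 7]
  N2 x:[4,23] y:[61/3,70/3] z:[38/3,43/3] -> miss, prune
  N3 x:[0,21] y:[58/3,24] z:[18,22] -> hit [58/3,21], descend [5, 8]
    N5 x:[0,21] y:[62/3,22] z:[21,22] -> hit [21,21] leaf, test {P9(miss), P10@t=21}
    N8 x:[7,17] y:[58/3,24] z:[18,20] -> miss, prune
  N6 x:[-17,0] y:[74/3,91/3] z:[65/3,68/3] -> miss, prune
  N7 x:[-7,16] y:[27,32] z:[12,46/3] -> miss, prune

7 AABB tests over nodes [0, 2, 3, 5, 8, 6, 7]; 1 leaf entered; closest P10.

== RESULT ==
7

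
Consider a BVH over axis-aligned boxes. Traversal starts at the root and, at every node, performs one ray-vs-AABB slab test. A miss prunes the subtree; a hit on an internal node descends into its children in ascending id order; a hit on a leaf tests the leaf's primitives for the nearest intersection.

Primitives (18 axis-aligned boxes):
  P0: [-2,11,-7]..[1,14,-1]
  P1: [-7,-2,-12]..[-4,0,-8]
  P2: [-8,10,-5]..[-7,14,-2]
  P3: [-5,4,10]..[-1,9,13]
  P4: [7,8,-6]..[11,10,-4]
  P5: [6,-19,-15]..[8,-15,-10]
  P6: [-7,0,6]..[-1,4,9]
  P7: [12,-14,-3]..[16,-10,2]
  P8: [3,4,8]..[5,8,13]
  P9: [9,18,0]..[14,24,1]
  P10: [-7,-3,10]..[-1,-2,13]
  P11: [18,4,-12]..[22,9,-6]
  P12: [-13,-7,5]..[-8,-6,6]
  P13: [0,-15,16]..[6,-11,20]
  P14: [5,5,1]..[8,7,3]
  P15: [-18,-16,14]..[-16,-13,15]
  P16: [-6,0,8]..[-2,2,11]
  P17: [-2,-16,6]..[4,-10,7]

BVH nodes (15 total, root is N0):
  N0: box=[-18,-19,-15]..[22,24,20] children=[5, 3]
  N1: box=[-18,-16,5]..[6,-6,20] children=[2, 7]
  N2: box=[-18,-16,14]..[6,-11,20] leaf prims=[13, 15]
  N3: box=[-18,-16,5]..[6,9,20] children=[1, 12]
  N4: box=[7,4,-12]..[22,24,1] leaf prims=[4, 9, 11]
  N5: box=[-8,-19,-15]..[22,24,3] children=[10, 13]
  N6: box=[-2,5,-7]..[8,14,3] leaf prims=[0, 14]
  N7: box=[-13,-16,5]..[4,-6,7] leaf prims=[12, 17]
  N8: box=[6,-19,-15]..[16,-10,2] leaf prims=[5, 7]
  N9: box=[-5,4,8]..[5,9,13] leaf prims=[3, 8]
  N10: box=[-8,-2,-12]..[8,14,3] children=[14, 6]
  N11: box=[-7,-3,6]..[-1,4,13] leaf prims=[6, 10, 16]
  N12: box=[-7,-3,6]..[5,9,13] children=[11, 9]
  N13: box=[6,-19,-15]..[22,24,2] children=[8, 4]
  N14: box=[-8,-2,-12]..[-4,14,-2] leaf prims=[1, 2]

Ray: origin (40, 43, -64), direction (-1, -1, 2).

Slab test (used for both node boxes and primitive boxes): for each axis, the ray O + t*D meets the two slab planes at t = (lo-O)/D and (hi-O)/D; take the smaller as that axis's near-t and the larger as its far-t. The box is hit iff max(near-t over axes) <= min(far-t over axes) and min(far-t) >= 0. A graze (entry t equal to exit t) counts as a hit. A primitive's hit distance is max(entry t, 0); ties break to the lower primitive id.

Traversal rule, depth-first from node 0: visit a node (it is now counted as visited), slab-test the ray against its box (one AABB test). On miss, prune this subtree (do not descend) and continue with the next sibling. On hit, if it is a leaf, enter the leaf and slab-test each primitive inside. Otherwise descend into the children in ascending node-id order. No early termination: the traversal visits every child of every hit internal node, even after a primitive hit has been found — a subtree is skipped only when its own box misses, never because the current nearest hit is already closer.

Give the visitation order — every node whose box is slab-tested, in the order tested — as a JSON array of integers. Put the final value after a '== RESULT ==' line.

Walk:
N0 x:[18,58] y:[19,62] z:[49/2,42] -> hit [49/2,42], descend [3, 5]
  N3 x:[34,58] y:[34,59] z:[69/2,42] -> hit [69/2,42], descend [1, 12]
    N1 x:[34,58] y:[49,59] z:[69/2,42] -> miss, prune
    N12 x:[35,47] y:[34,46] z:[35,77/2] -> hit [35,77/2], descend [9, 11]
      N9 x:[35,45] y:[34,39] z:[36,77/2] -> hit [36,77/2] leaf, test {P3(miss), P8@t=36}
      N11 x:[41,47] y:[39,46] z:[35,77/2] -> miss, prune
  N5 x:[18,48] y:[19,62] z:[49/2,67/2] -> hit [49/2,67/2], descend [10, 13]
    N10 x:[32,48] y:[29,45] z:[26,67/2] -> hit [32,67/2], descend [6, 14]
      N6 x:[32,42] y:[29,38] z:[57/2,67/2] -> hit [32,67/2] leaf, test {P0(miss), P14(miss)}
      N14 x:[44,48] y:[29,45] z:[26,31] -> miss, prune
    N13 x:[18,34] y:[19,62] z:[49/2,33] -> hit [49/2,33], descend [4, 8]
      N4 x:[18,33] y:[19,39] z:[26,65/2] -> hit [26,65/2] leaf, test {P4(miss), P9(miss), P11(miss)}
      N8 x:[24,34] y:[53,62] z:[49/2,33] -> miss, prune

13 AABB tests over nodes [0, 3, 1, 12, 9, 11, 5, 10, 6, 14, 13, 4, 8]; 3 leaves entered; closest P8.

== RESULT ==
[0, 3, 1, 12, 9, 11, 5, 10, 6, 14, 13, 4, 8]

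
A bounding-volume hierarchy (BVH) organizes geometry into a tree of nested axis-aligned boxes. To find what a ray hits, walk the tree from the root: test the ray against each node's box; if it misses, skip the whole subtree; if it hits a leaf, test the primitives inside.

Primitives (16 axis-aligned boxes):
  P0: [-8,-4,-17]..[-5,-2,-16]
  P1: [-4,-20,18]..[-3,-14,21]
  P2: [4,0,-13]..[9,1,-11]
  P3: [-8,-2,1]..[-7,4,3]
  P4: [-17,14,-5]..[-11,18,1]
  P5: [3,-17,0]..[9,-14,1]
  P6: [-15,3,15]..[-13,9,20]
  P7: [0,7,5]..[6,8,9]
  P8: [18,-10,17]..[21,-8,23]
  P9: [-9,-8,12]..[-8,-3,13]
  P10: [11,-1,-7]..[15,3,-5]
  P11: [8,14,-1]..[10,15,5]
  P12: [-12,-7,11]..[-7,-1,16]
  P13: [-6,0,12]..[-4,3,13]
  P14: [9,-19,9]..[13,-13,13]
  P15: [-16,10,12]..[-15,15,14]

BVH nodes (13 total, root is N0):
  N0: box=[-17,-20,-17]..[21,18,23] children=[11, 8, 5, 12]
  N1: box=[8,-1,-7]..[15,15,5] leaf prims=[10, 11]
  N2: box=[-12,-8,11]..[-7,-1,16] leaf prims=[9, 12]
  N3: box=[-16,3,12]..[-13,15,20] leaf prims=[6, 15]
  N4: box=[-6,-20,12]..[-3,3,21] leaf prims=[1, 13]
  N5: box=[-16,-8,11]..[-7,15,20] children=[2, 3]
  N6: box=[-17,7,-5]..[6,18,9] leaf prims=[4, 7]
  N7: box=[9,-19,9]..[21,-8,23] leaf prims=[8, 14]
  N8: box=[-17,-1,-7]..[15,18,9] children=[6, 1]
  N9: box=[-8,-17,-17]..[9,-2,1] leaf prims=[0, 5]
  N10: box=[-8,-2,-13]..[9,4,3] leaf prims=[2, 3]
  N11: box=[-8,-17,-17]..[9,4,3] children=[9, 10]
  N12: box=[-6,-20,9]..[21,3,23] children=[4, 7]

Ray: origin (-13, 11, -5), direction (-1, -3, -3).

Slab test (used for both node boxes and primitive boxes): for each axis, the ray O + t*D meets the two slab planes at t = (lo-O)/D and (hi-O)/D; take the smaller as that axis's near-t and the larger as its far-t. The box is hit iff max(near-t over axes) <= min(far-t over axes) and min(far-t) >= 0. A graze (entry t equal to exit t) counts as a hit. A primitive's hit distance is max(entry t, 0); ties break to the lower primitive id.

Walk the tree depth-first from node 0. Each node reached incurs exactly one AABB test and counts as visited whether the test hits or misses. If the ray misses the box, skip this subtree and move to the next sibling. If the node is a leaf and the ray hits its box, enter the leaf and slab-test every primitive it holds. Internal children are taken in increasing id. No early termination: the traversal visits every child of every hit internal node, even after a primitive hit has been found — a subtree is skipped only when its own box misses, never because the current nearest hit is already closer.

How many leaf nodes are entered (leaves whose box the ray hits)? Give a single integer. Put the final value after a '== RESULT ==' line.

Traverse from the root:
N0 x:[-34,4] y:[-7/3,31/3] z:[-28/3,4] -> hit [-7/3,4], descend [5, 8, 11, 12]
  N5 x:[-6,3] y:[-4/3,19/3] z:[-25/3,-16/3] -> miss, prune
  N8 x:[-28,4] y:[-7/3,4] z:[-14/3,2/3] -> hit [-7/3,2/3], descend [1, 6]
    N1 x:[-28,-21] y:[-4/3,4] z:[-10/3,2/3] -> miss, prune
    N6 x:[-19,4] y:[-7/3,4/3] z:[-14/3,0] -> hit [-7/3,0] leaf, test {P4(miss), P7(miss)}
  N11 x:[-22,-5] y:[7/3,28/3] z:[-8/3,4] -> miss, prune
  N12 x:[-34,-7] y:[8/3,31/3] z:[-28/3,-14/3] -> miss, prune

Visited [0, 5, 8, 1, 6, 11, 12]. Tests: 7 box, 1 leaf. Nearest: miss.

== RESULT ==
1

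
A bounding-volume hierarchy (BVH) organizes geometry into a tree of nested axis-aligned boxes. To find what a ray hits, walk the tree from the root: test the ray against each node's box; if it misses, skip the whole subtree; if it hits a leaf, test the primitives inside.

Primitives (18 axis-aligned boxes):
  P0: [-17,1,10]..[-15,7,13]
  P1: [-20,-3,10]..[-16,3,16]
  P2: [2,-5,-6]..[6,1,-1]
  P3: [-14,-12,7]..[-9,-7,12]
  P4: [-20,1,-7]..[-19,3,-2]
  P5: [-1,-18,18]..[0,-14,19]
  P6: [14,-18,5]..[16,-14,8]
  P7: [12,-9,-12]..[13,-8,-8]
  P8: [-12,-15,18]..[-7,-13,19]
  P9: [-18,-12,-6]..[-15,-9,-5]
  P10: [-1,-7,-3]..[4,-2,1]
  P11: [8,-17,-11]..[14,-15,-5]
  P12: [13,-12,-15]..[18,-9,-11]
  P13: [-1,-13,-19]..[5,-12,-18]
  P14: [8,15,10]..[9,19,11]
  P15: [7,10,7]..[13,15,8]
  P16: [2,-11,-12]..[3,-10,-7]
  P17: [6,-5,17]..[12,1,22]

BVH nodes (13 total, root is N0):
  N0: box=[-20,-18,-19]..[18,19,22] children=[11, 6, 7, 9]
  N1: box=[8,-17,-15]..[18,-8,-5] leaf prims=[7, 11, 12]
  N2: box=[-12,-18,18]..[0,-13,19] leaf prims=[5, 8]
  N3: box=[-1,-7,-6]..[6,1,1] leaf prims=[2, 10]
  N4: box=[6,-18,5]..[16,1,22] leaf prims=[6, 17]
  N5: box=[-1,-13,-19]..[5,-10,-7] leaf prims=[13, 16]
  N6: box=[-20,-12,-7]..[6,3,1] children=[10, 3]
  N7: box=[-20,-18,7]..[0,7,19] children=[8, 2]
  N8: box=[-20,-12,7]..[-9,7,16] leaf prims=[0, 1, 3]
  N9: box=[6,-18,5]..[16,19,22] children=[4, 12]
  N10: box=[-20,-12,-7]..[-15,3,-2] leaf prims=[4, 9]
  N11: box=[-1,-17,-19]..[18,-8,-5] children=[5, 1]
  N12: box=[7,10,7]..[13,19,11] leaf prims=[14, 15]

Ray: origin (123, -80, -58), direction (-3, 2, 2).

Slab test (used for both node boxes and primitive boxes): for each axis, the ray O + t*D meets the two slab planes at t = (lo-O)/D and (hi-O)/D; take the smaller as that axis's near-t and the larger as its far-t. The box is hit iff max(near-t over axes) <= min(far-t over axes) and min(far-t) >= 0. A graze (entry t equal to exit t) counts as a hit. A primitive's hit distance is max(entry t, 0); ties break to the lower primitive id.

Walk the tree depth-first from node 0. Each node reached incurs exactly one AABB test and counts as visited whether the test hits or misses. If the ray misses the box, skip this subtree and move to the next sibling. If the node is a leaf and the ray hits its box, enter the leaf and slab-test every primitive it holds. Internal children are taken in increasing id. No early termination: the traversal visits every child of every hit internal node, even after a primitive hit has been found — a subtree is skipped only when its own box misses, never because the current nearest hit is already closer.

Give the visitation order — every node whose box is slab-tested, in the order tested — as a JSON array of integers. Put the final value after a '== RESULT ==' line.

Trace the traversal:
N0 x:[35,143/3] y:[31,99/2] z:[39/2,40] -> hit [35,40], descend [6, 7, 9, 11]
  N6 x:[39,143/3] y:[34,83/2] z:[51/2,59/2] -> miss, prune
  N7 x:[41,143/3] y:[31,87/2] z:[65/2,77/2] -> miss, prune
  N9 x:[107/3,39] y:[31,99/2] z:[63/2,40] -> hit [107/3,39], descend [4, 12]
    N4 x:[107/3,39] y:[31,81/2] z:[63/2,40] -> hit [107/3,39] leaf, test {P6(miss), P17@t=75/2}
    N12 x:[110/3,116/3] y:[45,99/2] z:[65/2,69/2] -> miss, prune
  N11 x:[35,124/3] y:[63/2,36] z:[39/2,53/2] -> miss, prune

order=[0, 6, 7, 9, 4, 12, 11]  |boxes|=7  |leaves|=1  hit=P17

== RESULT ==
[0, 6, 7, 9, 4, 12, 11]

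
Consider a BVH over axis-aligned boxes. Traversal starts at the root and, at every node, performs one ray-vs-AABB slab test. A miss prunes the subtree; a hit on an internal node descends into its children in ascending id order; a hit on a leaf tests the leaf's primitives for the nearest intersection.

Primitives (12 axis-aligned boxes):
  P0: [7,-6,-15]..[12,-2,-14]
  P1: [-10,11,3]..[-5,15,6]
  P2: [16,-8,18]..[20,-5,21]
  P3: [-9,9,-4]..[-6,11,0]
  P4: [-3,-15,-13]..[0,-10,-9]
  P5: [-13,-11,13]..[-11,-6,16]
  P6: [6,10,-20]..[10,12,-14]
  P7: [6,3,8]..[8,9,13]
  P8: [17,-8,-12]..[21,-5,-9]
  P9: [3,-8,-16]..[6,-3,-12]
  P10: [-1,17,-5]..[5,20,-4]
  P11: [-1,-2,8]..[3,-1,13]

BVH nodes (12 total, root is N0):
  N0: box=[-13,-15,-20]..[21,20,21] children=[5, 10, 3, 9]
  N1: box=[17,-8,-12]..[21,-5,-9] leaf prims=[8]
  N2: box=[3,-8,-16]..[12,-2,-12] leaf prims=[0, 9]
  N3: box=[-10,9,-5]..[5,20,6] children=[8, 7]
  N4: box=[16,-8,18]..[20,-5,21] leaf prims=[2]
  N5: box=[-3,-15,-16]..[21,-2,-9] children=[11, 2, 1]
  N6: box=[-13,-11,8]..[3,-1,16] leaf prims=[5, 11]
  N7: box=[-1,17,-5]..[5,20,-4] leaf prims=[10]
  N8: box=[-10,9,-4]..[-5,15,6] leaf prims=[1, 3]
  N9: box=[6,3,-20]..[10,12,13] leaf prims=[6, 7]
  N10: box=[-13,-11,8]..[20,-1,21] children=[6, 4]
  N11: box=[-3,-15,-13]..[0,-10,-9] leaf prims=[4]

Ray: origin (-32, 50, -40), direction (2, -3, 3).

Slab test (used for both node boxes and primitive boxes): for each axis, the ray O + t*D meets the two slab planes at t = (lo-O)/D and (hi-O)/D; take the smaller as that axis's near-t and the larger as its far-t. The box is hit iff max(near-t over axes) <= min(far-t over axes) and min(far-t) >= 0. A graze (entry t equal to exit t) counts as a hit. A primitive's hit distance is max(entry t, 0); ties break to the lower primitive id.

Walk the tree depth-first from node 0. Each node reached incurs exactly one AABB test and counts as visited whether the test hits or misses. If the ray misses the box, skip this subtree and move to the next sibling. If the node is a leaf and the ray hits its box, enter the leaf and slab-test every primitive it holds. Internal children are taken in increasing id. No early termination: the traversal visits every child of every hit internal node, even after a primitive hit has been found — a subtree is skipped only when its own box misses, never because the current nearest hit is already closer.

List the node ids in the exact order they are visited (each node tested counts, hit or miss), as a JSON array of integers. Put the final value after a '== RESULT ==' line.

Walk:
N0 x:[19/2,53/2] y:[10,65/3] z:[20/3,61/3] -> hit [10,61/3], descend [3, 5, 9, 10]
  N3 x:[11,37/2] y:[10,41/3] z:[35/3,46/3] -> hit [35/3,41/3], descend [7, 8]
    N7 x:[31/2,37/2] y:[10,11] z:[35/3,12] -> miss, prune
    N8 x:[11,27/2] y:[35/3,41/3] z:[12,46/3] -> hit [12,27/2] leaf, test {P1(miss), P3@t=13}
  N5 x:[29/2,53/2] y:[52/3,65/3] z:[8,31/3] -> miss, prune
  N9 x:[19,21] y:[38/3,47/3] z:[20/3,53/3] -> miss, prune
  N10 x:[19/2,26] y:[17,61/3] z:[16,61/3] -> hit [17,61/3], descend [4, 6]
    N4 x:[24,26] y:[55/3,58/3] z:[58/3,61/3] -> miss, prune
    N6 x:[19/2,35/2] y:[17,61/3] z:[16,56/3] -> hit [17,35/2] leaf, test {P5(miss), P11@t=17}

order=[0, 3, 7, 8, 5, 9, 10, 4, 6]  |boxes|=9  |leaves|=2  hit=P3

== RESULT ==
[0, 3, 7, 8, 5, 9, 10, 4, 6]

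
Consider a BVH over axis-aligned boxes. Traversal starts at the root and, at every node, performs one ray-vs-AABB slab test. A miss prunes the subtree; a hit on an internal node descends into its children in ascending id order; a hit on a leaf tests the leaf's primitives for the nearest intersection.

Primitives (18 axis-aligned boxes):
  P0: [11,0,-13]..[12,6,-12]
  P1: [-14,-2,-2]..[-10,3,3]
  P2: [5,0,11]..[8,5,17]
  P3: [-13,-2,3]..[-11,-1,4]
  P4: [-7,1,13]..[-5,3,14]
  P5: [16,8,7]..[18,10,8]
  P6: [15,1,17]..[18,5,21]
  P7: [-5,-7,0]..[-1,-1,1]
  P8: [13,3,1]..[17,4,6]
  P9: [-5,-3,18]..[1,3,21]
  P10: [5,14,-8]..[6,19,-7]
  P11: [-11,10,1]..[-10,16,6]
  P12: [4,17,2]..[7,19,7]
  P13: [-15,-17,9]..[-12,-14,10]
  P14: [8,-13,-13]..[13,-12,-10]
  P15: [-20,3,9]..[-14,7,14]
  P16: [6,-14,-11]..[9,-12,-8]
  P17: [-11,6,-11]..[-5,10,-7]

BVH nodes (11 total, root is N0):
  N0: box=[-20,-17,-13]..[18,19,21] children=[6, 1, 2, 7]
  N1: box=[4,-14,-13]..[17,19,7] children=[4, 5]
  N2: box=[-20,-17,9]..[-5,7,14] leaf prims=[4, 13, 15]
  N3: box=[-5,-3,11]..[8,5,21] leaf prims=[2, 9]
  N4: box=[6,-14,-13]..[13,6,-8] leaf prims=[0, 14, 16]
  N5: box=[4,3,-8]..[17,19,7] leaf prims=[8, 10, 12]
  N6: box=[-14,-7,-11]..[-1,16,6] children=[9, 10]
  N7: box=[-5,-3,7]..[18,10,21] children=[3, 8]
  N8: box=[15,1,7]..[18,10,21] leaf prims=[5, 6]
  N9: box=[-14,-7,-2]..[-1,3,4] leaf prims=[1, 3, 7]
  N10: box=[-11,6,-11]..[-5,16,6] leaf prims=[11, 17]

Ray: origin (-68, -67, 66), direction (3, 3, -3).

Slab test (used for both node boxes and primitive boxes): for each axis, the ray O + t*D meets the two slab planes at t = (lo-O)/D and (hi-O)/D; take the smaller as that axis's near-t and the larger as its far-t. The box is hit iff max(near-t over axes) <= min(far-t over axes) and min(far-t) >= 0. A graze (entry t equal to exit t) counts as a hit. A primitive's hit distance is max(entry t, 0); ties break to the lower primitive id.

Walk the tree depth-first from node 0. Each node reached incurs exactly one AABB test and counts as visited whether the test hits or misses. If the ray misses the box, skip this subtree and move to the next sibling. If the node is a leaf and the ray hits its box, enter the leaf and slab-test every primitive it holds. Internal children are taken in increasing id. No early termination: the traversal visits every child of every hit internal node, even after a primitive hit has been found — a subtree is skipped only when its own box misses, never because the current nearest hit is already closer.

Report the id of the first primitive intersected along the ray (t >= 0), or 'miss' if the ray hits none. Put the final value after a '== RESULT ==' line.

Traverse from the root:
N0 x:[16,86/3] y:[50/3,86/3] z:[15,79/3] -> hit [50/3,79/3], descend [1, 2, 6, 7]
  N1 x:[24,85/3] y:[53/3,86/3] z:[59/3,79/3] -> hit [24,79/3], descend [4, 5]
    N4 x:[74/3,27] y:[53/3,73/3] z:[74/3,79/3] -> miss, prune
    N5 x:[24,85/3] y:[70/3,86/3] z:[59/3,74/3] -> hit [24,74/3] leaf, test {P8(miss), P10(miss), P12(miss)}
  N2 x:[16,21] y:[50/3,74/3] z:[52/3,19] -> hit [52/3,19] leaf, test {P4(miss), P13(miss), P15(miss)}
  N6 x:[18,67/3] y:[20,83/3] z:[20,77/3] -> hit [20,67/3], descend [9, 10]
    N9 x:[18,67/3] y:[20,70/3] z:[62/3,68/3] -> hit [62/3,67/3] leaf, test {P1(miss), P3(miss), P7@t=65/3}
    N10 x:[19,21] y:[73/3,83/3] z:[20,77/3] -> miss, prune
  N7 x:[21,86/3] y:[64/3,77/3] z:[15,59/3] -> miss, prune

9 AABB tests over nodes [0, 1, 4, 5, 2, 6, 9, 10, 7]; 3 leaves entered; closest P7.

== RESULT ==
7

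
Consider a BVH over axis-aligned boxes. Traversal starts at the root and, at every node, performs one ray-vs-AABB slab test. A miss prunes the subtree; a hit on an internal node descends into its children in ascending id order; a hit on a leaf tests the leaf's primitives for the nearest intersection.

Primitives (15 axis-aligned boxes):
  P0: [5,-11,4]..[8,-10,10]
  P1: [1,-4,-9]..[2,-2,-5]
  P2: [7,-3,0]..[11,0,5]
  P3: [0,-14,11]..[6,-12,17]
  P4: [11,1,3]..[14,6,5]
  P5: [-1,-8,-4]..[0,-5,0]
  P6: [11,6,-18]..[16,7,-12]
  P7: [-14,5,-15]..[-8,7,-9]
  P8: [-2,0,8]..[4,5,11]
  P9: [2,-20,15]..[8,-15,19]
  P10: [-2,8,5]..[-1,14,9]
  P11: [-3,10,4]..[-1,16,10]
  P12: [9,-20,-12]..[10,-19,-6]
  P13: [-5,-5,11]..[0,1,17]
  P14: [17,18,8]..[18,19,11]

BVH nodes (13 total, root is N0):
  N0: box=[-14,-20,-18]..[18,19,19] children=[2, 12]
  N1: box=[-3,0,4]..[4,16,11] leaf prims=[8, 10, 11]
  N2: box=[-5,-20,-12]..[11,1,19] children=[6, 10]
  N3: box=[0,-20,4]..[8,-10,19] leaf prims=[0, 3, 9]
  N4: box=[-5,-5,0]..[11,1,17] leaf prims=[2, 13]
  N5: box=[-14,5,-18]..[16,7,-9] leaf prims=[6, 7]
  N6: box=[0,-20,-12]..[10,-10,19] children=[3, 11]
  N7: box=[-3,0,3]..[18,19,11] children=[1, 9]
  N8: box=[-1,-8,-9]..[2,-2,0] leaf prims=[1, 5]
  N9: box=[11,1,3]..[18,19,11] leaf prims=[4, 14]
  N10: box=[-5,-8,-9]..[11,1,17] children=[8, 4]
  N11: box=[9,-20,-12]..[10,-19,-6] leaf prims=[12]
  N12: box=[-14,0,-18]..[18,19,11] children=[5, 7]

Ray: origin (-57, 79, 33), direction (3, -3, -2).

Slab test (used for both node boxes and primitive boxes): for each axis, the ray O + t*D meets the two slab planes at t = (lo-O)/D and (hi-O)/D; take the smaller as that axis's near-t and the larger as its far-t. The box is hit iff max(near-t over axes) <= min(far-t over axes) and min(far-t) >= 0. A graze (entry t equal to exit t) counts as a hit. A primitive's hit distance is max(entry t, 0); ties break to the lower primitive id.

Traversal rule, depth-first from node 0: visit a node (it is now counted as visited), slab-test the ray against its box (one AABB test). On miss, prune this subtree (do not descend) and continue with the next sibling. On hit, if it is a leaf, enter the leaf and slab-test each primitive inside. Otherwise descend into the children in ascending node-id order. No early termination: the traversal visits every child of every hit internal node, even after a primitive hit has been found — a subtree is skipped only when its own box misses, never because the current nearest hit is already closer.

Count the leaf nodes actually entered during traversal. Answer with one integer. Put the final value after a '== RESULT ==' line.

Traverse from the root:
N0 x:[43/3,25] y:[20,33] z:[7,51/2] -> hit [20,25], descend [2, 12]
  N2 x:[52/3,68/3] y:[26,33] z:[7,45/2] -> miss, prune
  N12 x:[43/3,25] y:[20,79/3] z:[11,51/2] -> hit [20,25], descend [5, 7]
    N5 x:[43/3,73/3] y:[24,74/3] z:[21,51/2] -> hit [24,73/3] leaf, test {P6@t=24, P7(miss)}
    N7 x:[18,25] y:[20,79/3] z:[11,15] -> miss, prune

Visited [0, 2, 12, 5, 7]. Tests: 5 box, 1 leaf. Nearest: P6.

== RESULT ==
1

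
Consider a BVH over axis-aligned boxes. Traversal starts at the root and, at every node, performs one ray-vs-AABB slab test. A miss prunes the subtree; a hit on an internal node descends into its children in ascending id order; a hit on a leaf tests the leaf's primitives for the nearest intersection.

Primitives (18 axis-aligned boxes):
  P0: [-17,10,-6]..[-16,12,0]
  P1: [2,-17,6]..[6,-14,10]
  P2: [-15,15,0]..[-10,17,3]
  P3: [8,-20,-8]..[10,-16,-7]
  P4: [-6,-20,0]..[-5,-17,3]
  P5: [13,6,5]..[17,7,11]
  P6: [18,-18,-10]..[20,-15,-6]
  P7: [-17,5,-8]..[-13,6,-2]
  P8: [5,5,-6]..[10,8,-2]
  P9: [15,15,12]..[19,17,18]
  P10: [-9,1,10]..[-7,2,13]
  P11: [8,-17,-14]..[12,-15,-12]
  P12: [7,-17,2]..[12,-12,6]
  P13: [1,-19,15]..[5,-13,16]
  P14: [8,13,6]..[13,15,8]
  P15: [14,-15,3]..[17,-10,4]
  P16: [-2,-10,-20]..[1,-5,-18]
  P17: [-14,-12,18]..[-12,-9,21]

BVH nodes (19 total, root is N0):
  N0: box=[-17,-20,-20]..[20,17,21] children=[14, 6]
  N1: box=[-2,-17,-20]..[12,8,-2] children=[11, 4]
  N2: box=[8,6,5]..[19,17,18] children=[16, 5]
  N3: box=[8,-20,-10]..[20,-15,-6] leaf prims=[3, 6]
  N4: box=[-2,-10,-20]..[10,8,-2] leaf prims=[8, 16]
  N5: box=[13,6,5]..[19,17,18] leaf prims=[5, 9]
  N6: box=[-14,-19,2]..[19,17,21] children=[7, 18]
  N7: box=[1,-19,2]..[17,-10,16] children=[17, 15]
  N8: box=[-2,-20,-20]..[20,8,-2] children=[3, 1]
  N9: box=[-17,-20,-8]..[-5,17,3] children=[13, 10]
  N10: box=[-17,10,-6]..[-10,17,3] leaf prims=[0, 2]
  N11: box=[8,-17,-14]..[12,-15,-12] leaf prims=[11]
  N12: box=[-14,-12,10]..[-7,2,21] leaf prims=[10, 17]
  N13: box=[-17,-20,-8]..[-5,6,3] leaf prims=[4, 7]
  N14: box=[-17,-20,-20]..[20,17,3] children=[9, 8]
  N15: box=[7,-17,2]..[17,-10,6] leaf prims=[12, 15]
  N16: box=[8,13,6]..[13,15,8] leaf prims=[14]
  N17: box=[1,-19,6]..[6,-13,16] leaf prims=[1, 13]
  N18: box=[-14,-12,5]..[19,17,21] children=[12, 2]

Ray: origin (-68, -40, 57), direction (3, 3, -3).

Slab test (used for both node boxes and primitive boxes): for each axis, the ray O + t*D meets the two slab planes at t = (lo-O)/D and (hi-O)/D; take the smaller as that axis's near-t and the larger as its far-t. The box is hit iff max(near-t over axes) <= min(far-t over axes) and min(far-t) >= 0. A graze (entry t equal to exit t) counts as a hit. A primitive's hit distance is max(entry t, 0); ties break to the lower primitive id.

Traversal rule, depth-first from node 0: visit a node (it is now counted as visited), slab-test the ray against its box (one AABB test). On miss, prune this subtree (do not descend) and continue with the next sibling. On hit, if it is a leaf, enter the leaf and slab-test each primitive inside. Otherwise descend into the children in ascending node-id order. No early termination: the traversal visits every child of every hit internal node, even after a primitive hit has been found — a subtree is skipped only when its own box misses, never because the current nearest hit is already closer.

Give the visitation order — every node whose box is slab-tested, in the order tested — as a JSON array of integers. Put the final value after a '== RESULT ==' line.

Traverse from the root:
N0 x:[17,88/3] y:[20/3,19] z:[12,77/3] -> hit [17,19], descend [6, 14]
  N6 x:[18,29] y:[7,19] z:[12,55/3] -> hit [18,55/3], descend [7, 18]
    N7 x:[23,85/3] y:[7,10] z:[41/3,55/3] -> miss, prune
    N18 x:[18,29] y:[28/3,19] z:[12,52/3] -> miss, prune
  N14 x:[17,88/3] y:[20/3,19] z:[18,77/3] -> hit [18,19], descend [8, 9]
    N8 x:[22,88/3] y:[20/3,16] z:[59/3,77/3] -> miss, prune
    N9 x:[17,21] y:[20/3,19] z:[18,65/3] -> hit [18,19], descend [10, 13]
      N10 x:[17,58/3] y:[50/3,19] z:[18,21] -> hit [18,19] leaf, test {P0(miss), P2@t=55/3}
      N13 x:[17,21] y:[20/3,46/3] z:[18,65/3] -> miss, prune

order=[0, 6, 7, 18, 14, 8, 9, 10, 13]  |boxes|=9  |leaves|=1  hit=P2

== RESULT ==
[0, 6, 7, 18, 14, 8, 9, 10, 13]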